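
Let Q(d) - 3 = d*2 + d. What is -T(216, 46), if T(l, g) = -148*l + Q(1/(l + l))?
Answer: 4602959/144 ≈ 31965.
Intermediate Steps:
Q(d) = 3 + 3*d (Q(d) = 3 + (d*2 + d) = 3 + (2*d + d) = 3 + 3*d)
T(l, g) = 3 - 148*l + 3/(2*l) (T(l, g) = -148*l + (3 + 3/(l + l)) = -148*l + (3 + 3/((2*l))) = -148*l + (3 + 3*(1/(2*l))) = -148*l + (3 + 3/(2*l)) = 3 - 148*l + 3/(2*l))
-T(216, 46) = -(3 - 148*216 + (3/2)/216) = -(3 - 31968 + (3/2)*(1/216)) = -(3 - 31968 + 1/144) = -1*(-4602959/144) = 4602959/144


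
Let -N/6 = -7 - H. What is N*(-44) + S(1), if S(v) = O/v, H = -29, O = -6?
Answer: 5802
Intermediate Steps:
S(v) = -6/v
N = -132 (N = -6*(-7 - 1*(-29)) = -6*(-7 + 29) = -6*22 = -132)
N*(-44) + S(1) = -132*(-44) - 6/1 = 5808 - 6*1 = 5808 - 6 = 5802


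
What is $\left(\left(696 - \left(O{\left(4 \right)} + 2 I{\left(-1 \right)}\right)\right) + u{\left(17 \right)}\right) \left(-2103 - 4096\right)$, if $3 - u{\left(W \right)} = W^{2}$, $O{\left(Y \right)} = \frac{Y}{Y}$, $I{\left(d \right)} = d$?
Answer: $-2547789$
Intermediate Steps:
$O{\left(Y \right)} = 1$
$u{\left(W \right)} = 3 - W^{2}$
$\left(\left(696 - \left(O{\left(4 \right)} + 2 I{\left(-1 \right)}\right)\right) + u{\left(17 \right)}\right) \left(-2103 - 4096\right) = \left(\left(696 - \left(1 + 2 \left(-1\right)\right)\right) + \left(3 - 17^{2}\right)\right) \left(-2103 - 4096\right) = \left(\left(696 - \left(1 - 2\right)\right) + \left(3 - 289\right)\right) \left(-6199\right) = \left(\left(696 - -1\right) + \left(3 - 289\right)\right) \left(-6199\right) = \left(\left(696 + 1\right) - 286\right) \left(-6199\right) = \left(697 - 286\right) \left(-6199\right) = 411 \left(-6199\right) = -2547789$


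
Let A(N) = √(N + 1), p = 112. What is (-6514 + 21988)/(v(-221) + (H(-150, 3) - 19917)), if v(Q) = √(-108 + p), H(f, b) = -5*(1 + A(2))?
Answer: -20549472/26453755 + 5158*√3/26453755 ≈ -0.77647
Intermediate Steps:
A(N) = √(1 + N)
H(f, b) = -5 - 5*√3 (H(f, b) = -5*(1 + √(1 + 2)) = -5*(1 + √3) = -5 - 5*√3)
v(Q) = 2 (v(Q) = √(-108 + 112) = √4 = 2)
(-6514 + 21988)/(v(-221) + (H(-150, 3) - 19917)) = (-6514 + 21988)/(2 + ((-5 - 5*√3) - 19917)) = 15474/(2 + (-19922 - 5*√3)) = 15474/(-19920 - 5*√3)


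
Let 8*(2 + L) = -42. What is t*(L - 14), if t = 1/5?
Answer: -17/4 ≈ -4.2500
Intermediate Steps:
t = ⅕ ≈ 0.20000
L = -29/4 (L = -2 + (⅛)*(-42) = -2 - 21/4 = -29/4 ≈ -7.2500)
t*(L - 14) = (-29/4 - 14)/5 = (⅕)*(-85/4) = -17/4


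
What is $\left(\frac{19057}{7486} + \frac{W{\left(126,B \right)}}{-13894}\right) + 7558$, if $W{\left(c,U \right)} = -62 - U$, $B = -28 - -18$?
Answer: $\frac{20694115929}{2737118} \approx 7560.5$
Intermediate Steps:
$B = -10$ ($B = -28 + 18 = -10$)
$\left(\frac{19057}{7486} + \frac{W{\left(126,B \right)}}{-13894}\right) + 7558 = \left(\frac{19057}{7486} + \frac{-62 - -10}{-13894}\right) + 7558 = \left(19057 \cdot \frac{1}{7486} + \left(-62 + 10\right) \left(- \frac{1}{13894}\right)\right) + 7558 = \left(\frac{1003}{394} - - \frac{26}{6947}\right) + 7558 = \left(\frac{1003}{394} + \frac{26}{6947}\right) + 7558 = \frac{6978085}{2737118} + 7558 = \frac{20694115929}{2737118}$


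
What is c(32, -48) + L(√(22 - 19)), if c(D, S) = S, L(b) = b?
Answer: -48 + √3 ≈ -46.268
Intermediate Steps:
c(32, -48) + L(√(22 - 19)) = -48 + √(22 - 19) = -48 + √3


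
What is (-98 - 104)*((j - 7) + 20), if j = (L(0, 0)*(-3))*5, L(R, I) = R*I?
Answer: -2626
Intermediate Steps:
L(R, I) = I*R
j = 0 (j = ((0*0)*(-3))*5 = (0*(-3))*5 = 0*5 = 0)
(-98 - 104)*((j - 7) + 20) = (-98 - 104)*((0 - 7) + 20) = -202*(-7 + 20) = -202*13 = -2626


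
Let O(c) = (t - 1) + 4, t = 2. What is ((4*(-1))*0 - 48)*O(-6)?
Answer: -240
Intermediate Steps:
O(c) = 5 (O(c) = (2 - 1) + 4 = 1 + 4 = 5)
((4*(-1))*0 - 48)*O(-6) = ((4*(-1))*0 - 48)*5 = (-4*0 - 48)*5 = (0 - 48)*5 = -48*5 = -240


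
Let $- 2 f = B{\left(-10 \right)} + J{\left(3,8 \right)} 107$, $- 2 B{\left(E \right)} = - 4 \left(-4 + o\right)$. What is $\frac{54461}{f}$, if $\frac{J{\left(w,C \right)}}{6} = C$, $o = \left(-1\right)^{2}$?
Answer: $- \frac{54461}{2565} \approx -21.232$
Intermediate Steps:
$o = 1$
$J{\left(w,C \right)} = 6 C$
$B{\left(E \right)} = -6$ ($B{\left(E \right)} = - \frac{\left(-4\right) \left(-4 + 1\right)}{2} = - \frac{\left(-4\right) \left(-3\right)}{2} = \left(- \frac{1}{2}\right) 12 = -6$)
$f = -2565$ ($f = - \frac{-6 + 6 \cdot 8 \cdot 107}{2} = - \frac{-6 + 48 \cdot 107}{2} = - \frac{-6 + 5136}{2} = \left(- \frac{1}{2}\right) 5130 = -2565$)
$\frac{54461}{f} = \frac{54461}{-2565} = 54461 \left(- \frac{1}{2565}\right) = - \frac{54461}{2565}$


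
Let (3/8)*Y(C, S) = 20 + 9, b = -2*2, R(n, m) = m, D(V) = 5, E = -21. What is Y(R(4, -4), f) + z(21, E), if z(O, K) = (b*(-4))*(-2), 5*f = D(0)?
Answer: 136/3 ≈ 45.333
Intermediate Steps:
f = 1 (f = (⅕)*5 = 1)
b = -4
Y(C, S) = 232/3 (Y(C, S) = 8*(20 + 9)/3 = (8/3)*29 = 232/3)
z(O, K) = -32 (z(O, K) = -4*(-4)*(-2) = 16*(-2) = -32)
Y(R(4, -4), f) + z(21, E) = 232/3 - 32 = 136/3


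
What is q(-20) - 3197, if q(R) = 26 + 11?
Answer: -3160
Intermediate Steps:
q(R) = 37
q(-20) - 3197 = 37 - 3197 = -3160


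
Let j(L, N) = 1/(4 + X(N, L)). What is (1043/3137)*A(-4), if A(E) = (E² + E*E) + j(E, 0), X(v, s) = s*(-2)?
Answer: 401555/37644 ≈ 10.667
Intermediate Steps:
X(v, s) = -2*s
j(L, N) = 1/(4 - 2*L)
A(E) = -1/(-4 + 2*E) + 2*E² (A(E) = (E² + E*E) - 1/(-4 + 2*E) = (E² + E²) - 1/(-4 + 2*E) = 2*E² - 1/(-4 + 2*E) = -1/(-4 + 2*E) + 2*E²)
(1043/3137)*A(-4) = (1043/3137)*((-1 + 4*(-4)²*(-2 - 4))/(2*(-2 - 4))) = (1043*(1/3137))*((½)*(-1 + 4*16*(-6))/(-6)) = 1043*((½)*(-⅙)*(-1 - 384))/3137 = 1043*((½)*(-⅙)*(-385))/3137 = (1043/3137)*(385/12) = 401555/37644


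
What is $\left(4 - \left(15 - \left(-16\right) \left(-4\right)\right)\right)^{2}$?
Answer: $2809$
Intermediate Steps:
$\left(4 - \left(15 - \left(-16\right) \left(-4\right)\right)\right)^{2} = \left(4 + \left(\left(4 \cdot 16 - 10\right) - 5\right)\right)^{2} = \left(4 + \left(\left(64 - 10\right) - 5\right)\right)^{2} = \left(4 + \left(54 - 5\right)\right)^{2} = \left(4 + 49\right)^{2} = 53^{2} = 2809$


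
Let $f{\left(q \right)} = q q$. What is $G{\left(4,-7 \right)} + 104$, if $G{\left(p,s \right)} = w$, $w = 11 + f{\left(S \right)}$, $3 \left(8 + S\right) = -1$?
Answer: $\frac{1660}{9} \approx 184.44$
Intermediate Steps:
$S = - \frac{25}{3}$ ($S = -8 + \frac{1}{3} \left(-1\right) = -8 - \frac{1}{3} = - \frac{25}{3} \approx -8.3333$)
$f{\left(q \right)} = q^{2}$
$w = \frac{724}{9}$ ($w = 11 + \left(- \frac{25}{3}\right)^{2} = 11 + \frac{625}{9} = \frac{724}{9} \approx 80.444$)
$G{\left(p,s \right)} = \frac{724}{9}$
$G{\left(4,-7 \right)} + 104 = \frac{724}{9} + 104 = \frac{1660}{9}$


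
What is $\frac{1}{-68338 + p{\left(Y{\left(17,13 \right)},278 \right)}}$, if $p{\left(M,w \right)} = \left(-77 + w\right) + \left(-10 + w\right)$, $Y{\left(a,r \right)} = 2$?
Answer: $- \frac{1}{67869} \approx -1.4734 \cdot 10^{-5}$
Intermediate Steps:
$p{\left(M,w \right)} = -87 + 2 w$
$\frac{1}{-68338 + p{\left(Y{\left(17,13 \right)},278 \right)}} = \frac{1}{-68338 + \left(-87 + 2 \cdot 278\right)} = \frac{1}{-68338 + \left(-87 + 556\right)} = \frac{1}{-68338 + 469} = \frac{1}{-67869} = - \frac{1}{67869}$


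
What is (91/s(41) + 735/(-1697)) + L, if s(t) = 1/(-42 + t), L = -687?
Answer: -1321001/1697 ≈ -778.43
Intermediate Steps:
(91/s(41) + 735/(-1697)) + L = (91/(1/(-42 + 41)) + 735/(-1697)) - 687 = (91/(1/(-1)) + 735*(-1/1697)) - 687 = (91/(-1) - 735/1697) - 687 = (91*(-1) - 735/1697) - 687 = (-91 - 735/1697) - 687 = -155162/1697 - 687 = -1321001/1697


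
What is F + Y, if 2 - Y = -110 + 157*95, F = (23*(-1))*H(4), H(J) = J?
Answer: -14895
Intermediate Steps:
F = -92 (F = (23*(-1))*4 = -23*4 = -92)
Y = -14803 (Y = 2 - (-110 + 157*95) = 2 - (-110 + 14915) = 2 - 1*14805 = 2 - 14805 = -14803)
F + Y = -92 - 14803 = -14895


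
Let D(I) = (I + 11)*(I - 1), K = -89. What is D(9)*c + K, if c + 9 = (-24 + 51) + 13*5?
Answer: 13191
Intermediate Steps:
D(I) = (-1 + I)*(11 + I) (D(I) = (11 + I)*(-1 + I) = (-1 + I)*(11 + I))
c = 83 (c = -9 + ((-24 + 51) + 13*5) = -9 + (27 + 65) = -9 + 92 = 83)
D(9)*c + K = (-11 + 9² + 10*9)*83 - 89 = (-11 + 81 + 90)*83 - 89 = 160*83 - 89 = 13280 - 89 = 13191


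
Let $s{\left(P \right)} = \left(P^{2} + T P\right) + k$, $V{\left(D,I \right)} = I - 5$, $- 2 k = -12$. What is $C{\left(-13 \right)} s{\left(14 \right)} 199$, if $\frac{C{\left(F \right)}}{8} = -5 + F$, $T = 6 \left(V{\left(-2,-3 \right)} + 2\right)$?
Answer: $8654112$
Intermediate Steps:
$k = 6$ ($k = \left(- \frac{1}{2}\right) \left(-12\right) = 6$)
$V{\left(D,I \right)} = -5 + I$
$T = -36$ ($T = 6 \left(\left(-5 - 3\right) + 2\right) = 6 \left(-8 + 2\right) = 6 \left(-6\right) = -36$)
$s{\left(P \right)} = 6 + P^{2} - 36 P$ ($s{\left(P \right)} = \left(P^{2} - 36 P\right) + 6 = 6 + P^{2} - 36 P$)
$C{\left(F \right)} = -40 + 8 F$ ($C{\left(F \right)} = 8 \left(-5 + F\right) = -40 + 8 F$)
$C{\left(-13 \right)} s{\left(14 \right)} 199 = \left(-40 + 8 \left(-13\right)\right) \left(6 + 14^{2} - 504\right) 199 = \left(-40 - 104\right) \left(6 + 196 - 504\right) 199 = \left(-144\right) \left(-302\right) 199 = 43488 \cdot 199 = 8654112$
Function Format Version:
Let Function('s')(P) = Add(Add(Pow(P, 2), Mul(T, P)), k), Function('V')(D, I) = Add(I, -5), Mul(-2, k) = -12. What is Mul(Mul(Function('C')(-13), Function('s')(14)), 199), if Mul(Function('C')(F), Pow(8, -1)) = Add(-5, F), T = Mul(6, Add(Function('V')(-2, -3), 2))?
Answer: 8654112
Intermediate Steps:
k = 6 (k = Mul(Rational(-1, 2), -12) = 6)
Function('V')(D, I) = Add(-5, I)
T = -36 (T = Mul(6, Add(Add(-5, -3), 2)) = Mul(6, Add(-8, 2)) = Mul(6, -6) = -36)
Function('s')(P) = Add(6, Pow(P, 2), Mul(-36, P)) (Function('s')(P) = Add(Add(Pow(P, 2), Mul(-36, P)), 6) = Add(6, Pow(P, 2), Mul(-36, P)))
Function('C')(F) = Add(-40, Mul(8, F)) (Function('C')(F) = Mul(8, Add(-5, F)) = Add(-40, Mul(8, F)))
Mul(Mul(Function('C')(-13), Function('s')(14)), 199) = Mul(Mul(Add(-40, Mul(8, -13)), Add(6, Pow(14, 2), Mul(-36, 14))), 199) = Mul(Mul(Add(-40, -104), Add(6, 196, -504)), 199) = Mul(Mul(-144, -302), 199) = Mul(43488, 199) = 8654112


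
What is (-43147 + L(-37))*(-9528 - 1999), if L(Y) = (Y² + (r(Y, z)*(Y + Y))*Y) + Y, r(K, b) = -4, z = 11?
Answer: 608245209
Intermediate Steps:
L(Y) = Y - 7*Y² (L(Y) = (Y² + (-4*(Y + Y))*Y) + Y = (Y² + (-8*Y)*Y) + Y = (Y² - 8*Y²) + Y = -7*Y² + Y = Y - 7*Y²)
(-43147 + L(-37))*(-9528 - 1999) = (-43147 - 37*(1 - 7*(-37)))*(-9528 - 1999) = (-43147 - 37*(1 + 259))*(-11527) = (-43147 - 37*260)*(-11527) = (-43147 - 9620)*(-11527) = -52767*(-11527) = 608245209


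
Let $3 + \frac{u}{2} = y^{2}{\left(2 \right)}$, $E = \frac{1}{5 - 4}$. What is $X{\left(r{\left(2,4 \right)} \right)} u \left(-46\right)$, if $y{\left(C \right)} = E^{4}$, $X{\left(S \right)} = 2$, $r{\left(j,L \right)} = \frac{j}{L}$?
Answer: $368$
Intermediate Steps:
$E = 1$ ($E = 1^{-1} = 1$)
$y{\left(C \right)} = 1$ ($y{\left(C \right)} = 1^{4} = 1$)
$u = -4$ ($u = -6 + 2 \cdot 1^{2} = -6 + 2 \cdot 1 = -6 + 2 = -4$)
$X{\left(r{\left(2,4 \right)} \right)} u \left(-46\right) = 2 \left(-4\right) \left(-46\right) = \left(-8\right) \left(-46\right) = 368$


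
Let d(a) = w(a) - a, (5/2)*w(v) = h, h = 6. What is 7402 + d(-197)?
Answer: 38007/5 ≈ 7601.4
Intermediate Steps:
w(v) = 12/5 (w(v) = (⅖)*6 = 12/5)
d(a) = 12/5 - a
7402 + d(-197) = 7402 + (12/5 - 1*(-197)) = 7402 + (12/5 + 197) = 7402 + 997/5 = 38007/5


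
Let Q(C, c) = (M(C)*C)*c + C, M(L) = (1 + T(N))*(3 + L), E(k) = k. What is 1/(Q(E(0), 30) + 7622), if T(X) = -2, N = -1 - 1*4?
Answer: 1/7622 ≈ 0.00013120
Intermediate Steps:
N = -5 (N = -1 - 4 = -5)
M(L) = -3 - L (M(L) = (1 - 2)*(3 + L) = -(3 + L) = -3 - L)
Q(C, c) = C + C*c*(-3 - C) (Q(C, c) = ((-3 - C)*C)*c + C = (C*(-3 - C))*c + C = C*c*(-3 - C) + C = C + C*c*(-3 - C))
1/(Q(E(0), 30) + 7622) = 1/(0*(1 - 1*30*(3 + 0)) + 7622) = 1/(0*(1 - 1*30*3) + 7622) = 1/(0*(1 - 90) + 7622) = 1/(0*(-89) + 7622) = 1/(0 + 7622) = 1/7622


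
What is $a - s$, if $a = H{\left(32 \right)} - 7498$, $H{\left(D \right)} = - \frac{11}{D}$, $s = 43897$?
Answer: $- \frac{1644651}{32} \approx -51395.0$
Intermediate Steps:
$a = - \frac{239947}{32}$ ($a = - \frac{11}{32} - 7498 = - \frac{239947}{32} \approx -7498.3$)
$a - s = - \frac{239947}{32} - 43897 = - \frac{1644651}{32}$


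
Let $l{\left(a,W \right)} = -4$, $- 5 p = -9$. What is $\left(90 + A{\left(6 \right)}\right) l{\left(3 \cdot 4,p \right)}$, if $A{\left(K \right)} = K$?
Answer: $-384$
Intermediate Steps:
$p = \frac{9}{5}$ ($p = \left(- \frac{1}{5}\right) \left(-9\right) = \frac{9}{5} \approx 1.8$)
$\left(90 + A{\left(6 \right)}\right) l{\left(3 \cdot 4,p \right)} = \left(90 + 6\right) \left(-4\right) = 96 \left(-4\right) = -384$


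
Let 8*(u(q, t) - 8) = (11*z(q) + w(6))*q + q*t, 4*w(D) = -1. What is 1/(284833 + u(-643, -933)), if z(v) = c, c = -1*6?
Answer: 32/11684983 ≈ 2.7386e-6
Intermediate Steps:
w(D) = -1/4 (w(D) = (1/4)*(-1) = -1/4)
c = -6
z(v) = -6
u(q, t) = 8 - 265*q/32 + q*t/8 (u(q, t) = 8 + ((11*(-6) - 1/4)*q + q*t)/8 = 8 + ((-66 - 1/4)*q + q*t)/8 = 8 + (-265*q/4 + q*t)/8 = 8 + (-265*q/32 + q*t/8) = 8 - 265*q/32 + q*t/8)
1/(284833 + u(-643, -933)) = 1/(284833 + (8 - 265/32*(-643) + (1/8)*(-643)*(-933))) = 1/(284833 + (8 + 170395/32 + 599919/8)) = 1/(284833 + 2570327/32) = 1/(11684983/32) = 32/11684983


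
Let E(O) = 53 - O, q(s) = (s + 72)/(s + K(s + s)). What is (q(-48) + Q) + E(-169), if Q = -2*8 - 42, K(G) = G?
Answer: 983/6 ≈ 163.83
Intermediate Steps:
Q = -58 (Q = -16 - 42 = -58)
q(s) = (72 + s)/(3*s) (q(s) = (s + 72)/(s + (s + s)) = (72 + s)/(s + 2*s) = (72 + s)/((3*s)) = (72 + s)*(1/(3*s)) = (72 + s)/(3*s))
(q(-48) + Q) + E(-169) = ((⅓)*(72 - 48)/(-48) - 58) + (53 - 1*(-169)) = ((⅓)*(-1/48)*24 - 58) + (53 + 169) = (-⅙ - 58) + 222 = -349/6 + 222 = 983/6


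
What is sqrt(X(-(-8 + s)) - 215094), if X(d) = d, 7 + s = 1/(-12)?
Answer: I*sqrt(7742841)/6 ≈ 463.77*I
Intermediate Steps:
s = -85/12 (s = -7 + 1/(-12) = -7 - 1/12 = -85/12 ≈ -7.0833)
sqrt(X(-(-8 + s)) - 215094) = sqrt(-(-8 - 85/12) - 215094) = sqrt(-1*(-181/12) - 215094) = sqrt(181/12 - 215094) = sqrt(-2580947/12) = I*sqrt(7742841)/6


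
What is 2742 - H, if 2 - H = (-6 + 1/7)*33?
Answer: 17827/7 ≈ 2546.7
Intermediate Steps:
H = 1367/7 (H = 2 - (-6 + 1/7)*33 = 2 - (-41)*33/7 = 2 - 1*(-1353/7) = 2 + 1353/7 = 1367/7 ≈ 195.29)
2742 - H = 2742 - 1*1367/7 = 2742 - 1367/7 = 17827/7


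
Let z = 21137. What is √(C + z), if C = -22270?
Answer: I*√1133 ≈ 33.66*I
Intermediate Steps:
√(C + z) = √(-22270 + 21137) = √(-1133) = I*√1133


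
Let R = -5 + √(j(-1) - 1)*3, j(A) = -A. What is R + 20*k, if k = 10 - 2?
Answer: 155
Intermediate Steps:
k = 8
R = -5 (R = -5 + √(-1*(-1) - 1)*3 = -5 + √(1 - 1)*3 = -5 + √0*3 = -5 + 0*3 = -5 + 0 = -5)
R + 20*k = -5 + 20*8 = -5 + 160 = 155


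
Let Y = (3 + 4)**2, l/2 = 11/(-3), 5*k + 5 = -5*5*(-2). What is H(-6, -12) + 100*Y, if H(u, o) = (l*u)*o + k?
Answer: 4381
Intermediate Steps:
k = 9 (k = -1 + (-5*5*(-2))/5 = -1 + (-25*(-2))/5 = -1 + (1/5)*50 = -1 + 10 = 9)
l = -22/3 (l = 2*(11/(-3)) = 2*(11*(-1/3)) = 2*(-11/3) = -22/3 ≈ -7.3333)
H(u, o) = 9 - 22*o*u/3 (H(u, o) = (-22*u/3)*o + 9 = -22*o*u/3 + 9 = 9 - 22*o*u/3)
Y = 49 (Y = 7**2 = 49)
H(-6, -12) + 100*Y = (9 - 22/3*(-12)*(-6)) + 100*49 = (9 - 528) + 4900 = -519 + 4900 = 4381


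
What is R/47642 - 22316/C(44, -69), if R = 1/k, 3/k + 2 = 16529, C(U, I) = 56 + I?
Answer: 151892927/88478 ≈ 1716.7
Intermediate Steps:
k = 1/5509 (k = 3/(-2 + 16529) = 3/16527 = 3*(1/16527) = 1/5509 ≈ 0.00018152)
R = 5509 (R = 1/(1/5509) = 5509)
R/47642 - 22316/C(44, -69) = 5509/47642 - 22316/(56 - 69) = 5509*(1/47642) - 22316/(-13) = 787/6806 - 22316*(-1/13) = 787/6806 + 22316/13 = 151892927/88478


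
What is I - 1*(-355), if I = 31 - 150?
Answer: 236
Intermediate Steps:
I = -119
I - 1*(-355) = -119 - 1*(-355) = -119 + 355 = 236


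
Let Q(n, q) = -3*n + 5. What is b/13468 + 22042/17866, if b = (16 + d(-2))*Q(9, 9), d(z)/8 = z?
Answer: 11021/8933 ≈ 1.2337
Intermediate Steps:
Q(n, q) = 5 - 3*n
d(z) = 8*z
b = 0 (b = (16 + 8*(-2))*(5 - 3*9) = (16 - 16)*(5 - 27) = 0*(-22) = 0)
b/13468 + 22042/17866 = 0/13468 + 22042/17866 = 0*(1/13468) + 22042*(1/17866) = 0 + 11021/8933 = 11021/8933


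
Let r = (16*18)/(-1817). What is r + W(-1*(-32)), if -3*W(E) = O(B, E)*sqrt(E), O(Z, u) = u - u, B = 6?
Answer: -288/1817 ≈ -0.15850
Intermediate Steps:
O(Z, u) = 0
W(E) = 0 (W(E) = -0*sqrt(E) = -1/3*0 = 0)
r = -288/1817 (r = 288*(-1/1817) = -288/1817 ≈ -0.15850)
r + W(-1*(-32)) = -288/1817 + 0 = -288/1817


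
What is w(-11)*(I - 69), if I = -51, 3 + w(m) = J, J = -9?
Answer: 1440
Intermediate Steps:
w(m) = -12 (w(m) = -3 - 9 = -12)
w(-11)*(I - 69) = -12*(-51 - 69) = -12*(-120) = 1440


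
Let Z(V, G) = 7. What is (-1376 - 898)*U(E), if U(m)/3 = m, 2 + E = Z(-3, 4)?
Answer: -34110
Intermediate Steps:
E = 5 (E = -2 + 7 = 5)
U(m) = 3*m
(-1376 - 898)*U(E) = (-1376 - 898)*(3*5) = -2274*15 = -34110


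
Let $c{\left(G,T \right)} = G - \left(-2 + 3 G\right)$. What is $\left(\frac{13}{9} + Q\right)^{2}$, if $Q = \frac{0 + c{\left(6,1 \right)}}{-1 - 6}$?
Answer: $\frac{32761}{3969} \approx 8.2542$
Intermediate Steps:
$c{\left(G,T \right)} = 2 - 2 G$ ($c{\left(G,T \right)} = G - \left(-2 + 3 G\right) = 2 - 2 G$)
$Q = \frac{10}{7}$ ($Q = \frac{0 + \left(2 - 12\right)}{-1 - 6} = \frac{0 + \left(2 - 12\right)}{-7} = \left(0 - 10\right) \left(- \frac{1}{7}\right) = \left(-10\right) \left(- \frac{1}{7}\right) = \frac{10}{7} \approx 1.4286$)
$\left(\frac{13}{9} + Q\right)^{2} = \left(\frac{13}{9} + \frac{10}{7}\right)^{2} = \left(\frac{181}{63}\right)^{2} = \frac{32761}{3969}$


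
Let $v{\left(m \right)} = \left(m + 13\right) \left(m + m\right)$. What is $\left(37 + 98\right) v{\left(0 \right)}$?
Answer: $0$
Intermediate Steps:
$v{\left(m \right)} = 2 m \left(13 + m\right)$ ($v{\left(m \right)} = \left(13 + m\right) 2 m = 2 m \left(13 + m\right)$)
$\left(37 + 98\right) v{\left(0 \right)} = \left(37 + 98\right) 2 \cdot 0 \left(13 + 0\right) = 135 \cdot 2 \cdot 0 \cdot 13 = 135 \cdot 0 = 0$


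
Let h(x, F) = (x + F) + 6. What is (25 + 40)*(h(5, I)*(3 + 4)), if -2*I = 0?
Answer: 5005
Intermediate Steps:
I = 0 (I = -1/2*0 = 0)
h(x, F) = 6 + F + x (h(x, F) = (F + x) + 6 = 6 + F + x)
(25 + 40)*(h(5, I)*(3 + 4)) = (25 + 40)*((6 + 0 + 5)*(3 + 4)) = 65*(11*7) = 65*77 = 5005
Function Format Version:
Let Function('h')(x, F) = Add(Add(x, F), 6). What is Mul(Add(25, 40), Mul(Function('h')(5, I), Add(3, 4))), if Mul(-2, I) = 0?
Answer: 5005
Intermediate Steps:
I = 0 (I = Mul(Rational(-1, 2), 0) = 0)
Function('h')(x, F) = Add(6, F, x) (Function('h')(x, F) = Add(Add(F, x), 6) = Add(6, F, x))
Mul(Add(25, 40), Mul(Function('h')(5, I), Add(3, 4))) = Mul(Add(25, 40), Mul(Add(6, 0, 5), Add(3, 4))) = Mul(65, Mul(11, 7)) = Mul(65, 77) = 5005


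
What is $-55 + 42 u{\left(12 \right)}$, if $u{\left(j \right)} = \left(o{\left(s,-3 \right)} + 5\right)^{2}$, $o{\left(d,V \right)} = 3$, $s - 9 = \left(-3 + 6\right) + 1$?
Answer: $2633$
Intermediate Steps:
$s = 13$ ($s = 9 + \left(\left(-3 + 6\right) + 1\right) = 9 + \left(3 + 1\right) = 9 + 4 = 13$)
$u{\left(j \right)} = 64$ ($u{\left(j \right)} = \left(3 + 5\right)^{2} = 8^{2} = 64$)
$-55 + 42 u{\left(12 \right)} = -55 + 42 \cdot 64 = -55 + 2688 = 2633$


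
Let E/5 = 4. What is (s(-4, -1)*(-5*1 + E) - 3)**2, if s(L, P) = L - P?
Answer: 2304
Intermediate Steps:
E = 20 (E = 5*4 = 20)
(s(-4, -1)*(-5*1 + E) - 3)**2 = ((-4 - 1*(-1))*(-5*1 + 20) - 3)**2 = ((-4 + 1)*(-5 + 20) - 3)**2 = (-3*15 - 3)**2 = (-45 - 3)**2 = (-48)**2 = 2304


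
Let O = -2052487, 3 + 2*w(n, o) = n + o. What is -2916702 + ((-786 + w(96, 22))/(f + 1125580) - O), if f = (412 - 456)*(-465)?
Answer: -1980849918657/2292080 ≈ -8.6422e+5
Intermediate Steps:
w(n, o) = -3/2 + n/2 + o/2 (w(n, o) = -3/2 + (n + o)/2 = -3/2 + (n/2 + o/2) = -3/2 + n/2 + o/2)
f = 20460 (f = -44*(-465) = 20460)
-2916702 + ((-786 + w(96, 22))/(f + 1125580) - O) = -2916702 + ((-786 + (-3/2 + (½)*96 + (½)*22))/(20460 + 1125580) - 1*(-2052487)) = -2916702 + ((-786 + (-3/2 + 48 + 11))/1146040 + 2052487) = -2916702 + ((-786 + 115/2)*(1/1146040) + 2052487) = -2916702 + (-1457/2*1/1146040 + 2052487) = -2916702 + (-1457/2292080 + 2052487) = -2916702 + 4704464401503/2292080 = -1980849918657/2292080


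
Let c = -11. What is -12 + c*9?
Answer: -111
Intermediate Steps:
-12 + c*9 = -12 - 11*9 = -12 - 99 = -111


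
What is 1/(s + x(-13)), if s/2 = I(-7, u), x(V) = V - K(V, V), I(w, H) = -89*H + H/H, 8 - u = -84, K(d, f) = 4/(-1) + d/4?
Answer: -4/65519 ≈ -6.1051e-5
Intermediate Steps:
K(d, f) = -4 + d/4 (K(d, f) = 4*(-1) + d*(1/4) = -4 + d/4)
u = 92 (u = 8 - 1*(-84) = 8 + 84 = 92)
I(w, H) = 1 - 89*H (I(w, H) = -89*H + 1 = 1 - 89*H)
x(V) = 4 + 3*V/4 (x(V) = V - (-4 + V/4) = V + (4 - V/4) = 4 + 3*V/4)
s = -16374 (s = 2*(1 - 89*92) = 2*(1 - 8188) = 2*(-8187) = -16374)
1/(s + x(-13)) = 1/(-16374 + (4 + (3/4)*(-13))) = 1/(-16374 + (4 - 39/4)) = 1/(-16374 - 23/4) = 1/(-65519/4) = -4/65519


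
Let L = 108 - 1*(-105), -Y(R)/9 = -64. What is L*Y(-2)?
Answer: 122688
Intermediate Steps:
Y(R) = 576 (Y(R) = -9*(-64) = 576)
L = 213 (L = 108 + 105 = 213)
L*Y(-2) = 213*576 = 122688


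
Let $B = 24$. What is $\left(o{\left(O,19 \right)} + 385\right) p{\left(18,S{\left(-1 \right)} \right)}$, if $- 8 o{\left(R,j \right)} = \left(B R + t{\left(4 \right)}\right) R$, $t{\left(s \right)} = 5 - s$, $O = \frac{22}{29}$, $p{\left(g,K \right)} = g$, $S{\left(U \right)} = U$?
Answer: $\frac{11601117}{1682} \approx 6897.2$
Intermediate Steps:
$O = \frac{22}{29}$ ($O = 22 \cdot \frac{1}{29} = \frac{22}{29} \approx 0.75862$)
$o{\left(R,j \right)} = - \frac{R \left(1 + 24 R\right)}{8}$ ($o{\left(R,j \right)} = - \frac{\left(24 R + \left(5 - 4\right)\right) R}{8} = - \frac{\left(24 R + 1\right) R}{8} = - \frac{\left(1 + 24 R\right) R}{8} = - \frac{R \left(1 + 24 R\right)}{8}$)
$\left(o{\left(O,19 \right)} + 385\right) p{\left(18,S{\left(-1 \right)} \right)} = \left(\left(- \frac{1}{8}\right) \frac{22}{29} \left(1 + 24 \cdot \frac{22}{29}\right) + 385\right) 18 = \left(\left(- \frac{1}{8}\right) \frac{22}{29} \left(1 + \frac{528}{29}\right) + 385\right) 18 = \left(\left(- \frac{1}{8}\right) \frac{22}{29} \cdot \frac{557}{29} + 385\right) 18 = \left(- \frac{6127}{3364} + 385\right) 18 = \frac{1289013}{3364} \cdot 18 = \frac{11601117}{1682}$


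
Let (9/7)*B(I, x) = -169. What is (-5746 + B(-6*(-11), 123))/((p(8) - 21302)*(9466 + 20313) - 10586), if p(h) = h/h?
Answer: 52897/5708997585 ≈ 9.2656e-6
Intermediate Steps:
B(I, x) = -1183/9 (B(I, x) = (7/9)*(-169) = -1183/9)
p(h) = 1
(-5746 + B(-6*(-11), 123))/((p(8) - 21302)*(9466 + 20313) - 10586) = (-5746 - 1183/9)/((1 - 21302)*(9466 + 20313) - 10586) = -52897/(9*(-21301*29779 - 10586)) = -52897/(9*(-634322479 - 10586)) = -52897/9/(-634333065) = -52897/9*(-1/634333065) = 52897/5708997585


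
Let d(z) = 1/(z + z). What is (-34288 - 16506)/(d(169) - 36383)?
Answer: 17168372/12297453 ≈ 1.3961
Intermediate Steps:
d(z) = 1/(2*z)
(-34288 - 16506)/(d(169) - 36383) = (-34288 - 16506)/((½)/169 - 36383) = -50794/((½)*(1/169) - 36383) = -50794/(1/338 - 36383) = -50794/(-12297453/338) = -50794*(-338/12297453) = 17168372/12297453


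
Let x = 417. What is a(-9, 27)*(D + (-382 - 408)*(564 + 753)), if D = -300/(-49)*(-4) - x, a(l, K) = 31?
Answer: -1581083793/49 ≈ -3.2267e+7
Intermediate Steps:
D = -21633/49 (D = -300/(-49)*(-4) - 1*417 = -300*(-1/49)*(-4) - 417 = (300/49)*(-4) - 417 = -1200/49 - 417 = -21633/49 ≈ -441.49)
a(-9, 27)*(D + (-382 - 408)*(564 + 753)) = 31*(-21633/49 + (-382 - 408)*(564 + 753)) = 31*(-21633/49 - 790*1317) = 31*(-21633/49 - 1040430) = 31*(-51002703/49) = -1581083793/49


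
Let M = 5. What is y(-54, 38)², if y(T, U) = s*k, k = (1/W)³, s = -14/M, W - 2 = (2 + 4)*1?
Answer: 49/1638400 ≈ 2.9907e-5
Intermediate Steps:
W = 8 (W = 2 + (2 + 4)*1 = 2 + 6*1 = 2 + 6 = 8)
s = -14/5 ≈ -2.8000
k = 1/512 (k = (1/8)³ = (⅛)³ = 1/512 ≈ 0.0019531)
y(T, U) = -7/1280 (y(T, U) = -14/5*1/512 = -7/1280)
y(-54, 38)² = (-7/1280)² = 49/1638400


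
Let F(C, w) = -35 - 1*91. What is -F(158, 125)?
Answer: 126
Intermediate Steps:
F(C, w) = -126 (F(C, w) = -35 - 91 = -126)
-F(158, 125) = -1*(-126) = 126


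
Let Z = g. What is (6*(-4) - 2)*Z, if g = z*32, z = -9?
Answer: 7488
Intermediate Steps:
g = -288 (g = -9*32 = -288)
Z = -288
(6*(-4) - 2)*Z = (6*(-4) - 2)*(-288) = (-24 - 2)*(-288) = -26*(-288) = 7488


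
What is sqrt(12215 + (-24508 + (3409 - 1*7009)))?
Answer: I*sqrt(15893) ≈ 126.07*I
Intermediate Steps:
sqrt(12215 + (-24508 + (3409 - 1*7009))) = sqrt(12215 + (-24508 + (3409 - 7009))) = sqrt(12215 + (-24508 - 3600)) = sqrt(12215 - 28108) = sqrt(-15893) = I*sqrt(15893)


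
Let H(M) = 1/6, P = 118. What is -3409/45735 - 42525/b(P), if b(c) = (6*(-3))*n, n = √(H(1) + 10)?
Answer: -3409/45735 + 4725*√366/122 ≈ 740.86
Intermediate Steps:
H(M) = ⅙
n = √366/6 (n = √(⅙ + 10) = √(61/6) = √366/6 ≈ 3.1885)
b(c) = -3*√366 (b(c) = (6*(-3))*(√366/6) = -3*√366)
-3409/45735 - 42525/b(P) = -3409/45735 - 42525*(-√366/1098) = -3409*1/45735 - (-4725)*√366/122 = -3409/45735 + 4725*√366/122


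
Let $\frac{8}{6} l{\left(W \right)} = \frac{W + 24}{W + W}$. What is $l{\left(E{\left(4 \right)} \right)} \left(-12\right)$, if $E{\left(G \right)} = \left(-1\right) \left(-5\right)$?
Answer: $- \frac{261}{10} \approx -26.1$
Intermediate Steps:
$E{\left(G \right)} = 5$
$l{\left(W \right)} = \frac{3 \left(24 + W\right)}{8 W}$ ($l{\left(W \right)} = \frac{3 \frac{W + 24}{W + W}}{4} = \frac{3 \frac{24 + W}{2 W}}{4} = \frac{3 \left(24 + W\right)}{8 W}$)
$l{\left(E{\left(4 \right)} \right)} \left(-12\right) = \left(\frac{3}{8} + \frac{9}{5}\right) \left(-12\right) = \frac{87}{40} \left(-12\right) = - \frac{261}{10}$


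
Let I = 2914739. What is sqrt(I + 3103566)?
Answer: sqrt(6018305) ≈ 2453.2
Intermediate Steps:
sqrt(I + 3103566) = sqrt(2914739 + 3103566) = sqrt(6018305)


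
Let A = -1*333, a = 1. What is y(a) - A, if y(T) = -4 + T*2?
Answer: 331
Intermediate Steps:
A = -333
y(T) = -4 + 2*T
y(a) - A = (-4 + 2*1) - 1*(-333) = (-4 + 2) + 333 = -2 + 333 = 331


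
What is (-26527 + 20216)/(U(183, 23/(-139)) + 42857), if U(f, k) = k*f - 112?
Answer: -877229/5937346 ≈ -0.14775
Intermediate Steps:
U(f, k) = -112 + f*k (U(f, k) = f*k - 112 = -112 + f*k)
(-26527 + 20216)/(U(183, 23/(-139)) + 42857) = (-26527 + 20216)/((-112 + 183*(23/(-139))) + 42857) = -6311/((-112 + 183*(23*(-1/139))) + 42857) = -6311/((-112 + 183*(-23/139)) + 42857) = -6311/((-112 - 4209/139) + 42857) = -6311/(-19777/139 + 42857) = -6311/5937346/139 = -6311*139/5937346 = -877229/5937346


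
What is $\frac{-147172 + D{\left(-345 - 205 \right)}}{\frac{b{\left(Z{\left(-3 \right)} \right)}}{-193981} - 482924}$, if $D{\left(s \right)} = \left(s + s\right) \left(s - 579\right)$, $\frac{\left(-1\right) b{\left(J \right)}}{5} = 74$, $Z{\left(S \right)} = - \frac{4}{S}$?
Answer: $- \frac{106178216084}{46839040037} \approx -2.2669$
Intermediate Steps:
$b{\left(J \right)} = -370$ ($b{\left(J \right)} = \left(-5\right) 74 = -370$)
$D{\left(s \right)} = 2 s \left(-579 + s\right)$
$\frac{-147172 + D{\left(-345 - 205 \right)}}{\frac{b{\left(Z{\left(-3 \right)} \right)}}{-193981} - 482924} = \frac{-147172 + 2 \left(-345 - 205\right) \left(-579 - 550\right)}{- \frac{370}{-193981} - 482924} = \frac{-147172 + 2 \left(-550\right) \left(-579 - 550\right)}{\left(-370\right) \left(- \frac{1}{193981}\right) - 482924} = \frac{-147172 + 2 \left(-550\right) \left(-1129\right)}{\frac{370}{193981} - 482924} = \frac{-147172 + 1241900}{- \frac{93678080074}{193981}} = 1094728 \left(- \frac{193981}{93678080074}\right) = - \frac{106178216084}{46839040037}$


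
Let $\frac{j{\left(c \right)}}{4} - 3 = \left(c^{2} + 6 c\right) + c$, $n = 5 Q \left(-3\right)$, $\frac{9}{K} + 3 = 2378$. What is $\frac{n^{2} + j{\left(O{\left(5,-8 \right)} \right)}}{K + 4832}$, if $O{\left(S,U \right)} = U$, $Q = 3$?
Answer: $\frac{4913875}{11476009} \approx 0.42819$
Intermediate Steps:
$K = \frac{9}{2375}$ ($K = \frac{9}{-3 + 2378} = \frac{9}{2375} \approx 0.0037895$)
$n = -45$ ($n = 5 \cdot 3 \left(-3\right) = 15 \left(-3\right) = -45$)
$j{\left(c \right)} = 12 + 4 c^{2} + 28 c$ ($j{\left(c \right)} = 12 + 4 \left(\left(c^{2} + 6 c\right) + c\right) = 12 + 4 \left(c^{2} + 7 c\right) = 12 + \left(4 c^{2} + 28 c\right) = 12 + 4 c^{2} + 28 c$)
$\frac{n^{2} + j{\left(O{\left(5,-8 \right)} \right)}}{K + 4832} = \frac{\left(-45\right)^{2} + \left(12 + 4 \left(-8\right)^{2} + 28 \left(-8\right)\right)}{\frac{9}{2375} + 4832} = \frac{2025 + \left(12 + 4 \cdot 64 - 224\right)}{\frac{11476009}{2375}} = \left(2025 + \left(12 + 256 - 224\right)\right) \frac{2375}{11476009} = \left(2025 + 44\right) \frac{2375}{11476009} = 2069 \cdot \frac{2375}{11476009} = \frac{4913875}{11476009}$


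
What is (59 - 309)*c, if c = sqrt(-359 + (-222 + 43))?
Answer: -250*I*sqrt(538) ≈ -5798.7*I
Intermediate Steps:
c = I*sqrt(538) (c = sqrt(-359 - 179) = sqrt(-538) = I*sqrt(538) ≈ 23.195*I)
(59 - 309)*c = (59 - 309)*(I*sqrt(538)) = -250*I*sqrt(538)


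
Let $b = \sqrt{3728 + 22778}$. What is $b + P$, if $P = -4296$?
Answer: $-4296 + \sqrt{26506} \approx -4133.2$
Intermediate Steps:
$b = \sqrt{26506} \approx 162.81$
$b + P = \sqrt{26506} - 4296 = -4296 + \sqrt{26506}$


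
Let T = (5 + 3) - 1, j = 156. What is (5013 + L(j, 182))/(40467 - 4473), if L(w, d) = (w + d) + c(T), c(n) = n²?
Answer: 900/5999 ≈ 0.15002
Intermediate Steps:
T = 7 (T = 8 - 1 = 7)
L(w, d) = 49 + d + w (L(w, d) = (w + d) + 7² = (d + w) + 49 = 49 + d + w)
(5013 + L(j, 182))/(40467 - 4473) = (5013 + (49 + 182 + 156))/(40467 - 4473) = (5013 + 387)/35994 = 5400*(1/35994) = 900/5999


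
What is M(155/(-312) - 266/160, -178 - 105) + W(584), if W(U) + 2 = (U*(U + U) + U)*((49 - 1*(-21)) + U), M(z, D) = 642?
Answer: 446483824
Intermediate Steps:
W(U) = -2 + (70 + U)*(U + 2*U²) (W(U) = -2 + (U*(U + U) + U)*((49 - 1*(-21)) + U) = -2 + (U*(2*U) + U)*((49 + 21) + U) = -2 + (2*U² + U)*(70 + U) = -2 + (U + 2*U²)*(70 + U) = -2 + (70 + U)*(U + 2*U²))
M(155/(-312) - 266/160, -178 - 105) + W(584) = 642 + (-2 + 2*584³ + 70*584 + 141*584²) = 642 + (-2 + 2*199176704 + 40880 + 141*341056) = 642 + (-2 + 398353408 + 40880 + 48088896) = 642 + 446483182 = 446483824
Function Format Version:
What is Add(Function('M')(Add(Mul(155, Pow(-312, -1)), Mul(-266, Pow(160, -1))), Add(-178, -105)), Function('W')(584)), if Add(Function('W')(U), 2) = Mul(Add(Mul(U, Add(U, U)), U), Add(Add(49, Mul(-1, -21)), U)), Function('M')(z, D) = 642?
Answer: 446483824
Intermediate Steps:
Function('W')(U) = Add(-2, Mul(Add(70, U), Add(U, Mul(2, Pow(U, 2))))) (Function('W')(U) = Add(-2, Mul(Add(Mul(U, Add(U, U)), U), Add(Add(49, Mul(-1, -21)), U))) = Add(-2, Mul(Add(Mul(U, Mul(2, U)), U), Add(Add(49, 21), U))) = Add(-2, Mul(Add(Mul(2, Pow(U, 2)), U), Add(70, U))) = Add(-2, Mul(Add(U, Mul(2, Pow(U, 2))), Add(70, U))) = Add(-2, Mul(Add(70, U), Add(U, Mul(2, Pow(U, 2))))))
Add(Function('M')(Add(Mul(155, Pow(-312, -1)), Mul(-266, Pow(160, -1))), Add(-178, -105)), Function('W')(584)) = Add(642, Add(-2, Mul(2, Pow(584, 3)), Mul(70, 584), Mul(141, Pow(584, 2)))) = Add(642, Add(-2, Mul(2, 199176704), 40880, Mul(141, 341056))) = Add(642, Add(-2, 398353408, 40880, 48088896)) = Add(642, 446483182) = 446483824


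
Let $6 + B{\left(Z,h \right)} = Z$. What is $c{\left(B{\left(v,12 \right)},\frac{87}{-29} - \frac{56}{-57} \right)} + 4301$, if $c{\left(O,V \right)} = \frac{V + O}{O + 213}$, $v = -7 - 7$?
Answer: $\frac{47314046}{11001} \approx 4300.9$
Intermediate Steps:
$v = -14$
$B{\left(Z,h \right)} = -6 + Z$
$c{\left(O,V \right)} = \frac{O + V}{213 + O}$
$c{\left(B{\left(v,12 \right)},\frac{87}{-29} - \frac{56}{-57} \right)} + 4301 = \frac{\left(-6 - 14\right) + \left(\frac{87}{-29} - \frac{56}{-57}\right)}{213 - 20} + 4301 = \frac{-20 + \left(87 \left(- \frac{1}{29}\right) - - \frac{56}{57}\right)}{213 - 20} + 4301 = \frac{-20 + \left(-3 + \frac{56}{57}\right)}{193} + 4301 = \frac{-20 - \frac{115}{57}}{193} + 4301 = \frac{1}{193} \left(- \frac{1255}{57}\right) + 4301 = - \frac{1255}{11001} + 4301 = \frac{47314046}{11001}$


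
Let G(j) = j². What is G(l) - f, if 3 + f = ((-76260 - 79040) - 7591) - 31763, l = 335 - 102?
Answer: 248946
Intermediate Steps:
l = 233
f = -194657 (f = -3 + (((-76260 - 79040) - 7591) - 31763) = -3 + ((-155300 - 7591) - 31763) = -3 + (-162891 - 31763) = -3 - 194654 = -194657)
G(l) - f = 233² - 1*(-194657) = 54289 + 194657 = 248946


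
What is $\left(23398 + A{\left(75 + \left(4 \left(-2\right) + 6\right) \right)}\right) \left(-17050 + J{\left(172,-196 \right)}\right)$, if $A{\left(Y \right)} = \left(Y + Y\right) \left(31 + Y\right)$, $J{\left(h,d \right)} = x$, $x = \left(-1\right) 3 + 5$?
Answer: $-657745936$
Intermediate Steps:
$x = 2$ ($x = -3 + 5 = 2$)
$J{\left(h,d \right)} = 2$
$A{\left(Y \right)} = 2 Y \left(31 + Y\right)$
$\left(23398 + A{\left(75 + \left(4 \left(-2\right) + 6\right) \right)}\right) \left(-17050 + J{\left(172,-196 \right)}\right) = \left(23398 + 2 \left(75 + \left(4 \left(-2\right) + 6\right)\right) \left(31 + \left(75 + \left(4 \left(-2\right) + 6\right)\right)\right)\right) \left(-17050 + 2\right) = \left(23398 + 2 \left(75 + \left(-8 + 6\right)\right) \left(31 + \left(75 + \left(-8 + 6\right)\right)\right)\right) \left(-17048\right) = \left(23398 + 2 \left(75 - 2\right) \left(31 + \left(75 - 2\right)\right)\right) \left(-17048\right) = \left(23398 + 2 \cdot 73 \left(31 + 73\right)\right) \left(-17048\right) = \left(23398 + 2 \cdot 73 \cdot 104\right) \left(-17048\right) = \left(23398 + 15184\right) \left(-17048\right) = 38582 \left(-17048\right) = -657745936$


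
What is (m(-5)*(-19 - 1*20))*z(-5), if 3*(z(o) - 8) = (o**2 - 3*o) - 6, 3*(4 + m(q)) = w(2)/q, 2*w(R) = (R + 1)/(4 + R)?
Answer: 90857/30 ≈ 3028.6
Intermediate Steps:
w(R) = (1 + R)/(2*(4 + R)) (w(R) = ((R + 1)/(4 + R))/2 = ((1 + R)/(4 + R))/2 = (1 + R)/(2*(4 + R)))
m(q) = -4 + 1/(12*q) (m(q) = -4 + (((1 + 2)/(2*(4 + 2)))/q)/3 = -4 + (((1/2)*3/6)/q)/3 = -4 + (((1/2)*(1/6)*3)/q)/3 = -4 + (1/(4*q))/3 = -4 + 1/(12*q))
z(o) = 6 - o + o**2/3 (z(o) = 8 + ((o**2 - 3*o) - 6)/3 = 8 + (-6 + o**2 - 3*o)/3 = 8 + (-2 - o + o**2/3) = 6 - o + o**2/3)
(m(-5)*(-19 - 1*20))*z(-5) = ((-4 + (1/12)/(-5))*(-19 - 1*20))*(6 - 1*(-5) + (1/3)*(-5)**2) = ((-4 + (1/12)*(-1/5))*(-19 - 20))*(6 + 5 + (1/3)*25) = ((-4 - 1/60)*(-39))*(6 + 5 + 25/3) = -241/60*(-39)*(58/3) = (3133/20)*(58/3) = 90857/30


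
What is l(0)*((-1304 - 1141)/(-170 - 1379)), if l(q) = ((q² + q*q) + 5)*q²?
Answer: 0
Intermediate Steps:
l(q) = q²*(5 + 2*q²) (l(q) = ((q² + q²) + 5)*q² = (2*q² + 5)*q² = (5 + 2*q²)*q² = q²*(5 + 2*q²))
l(0)*((-1304 - 1141)/(-170 - 1379)) = (0²*(5 + 2*0²))*((-1304 - 1141)/(-170 - 1379)) = (0*(5 + 2*0))*(-2445/(-1549)) = (0*(5 + 0))*(-2445*(-1/1549)) = (0*5)*(2445/1549) = 0*(2445/1549) = 0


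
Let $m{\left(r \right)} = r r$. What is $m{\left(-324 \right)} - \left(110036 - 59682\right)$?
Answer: $54622$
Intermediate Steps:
$m{\left(r \right)} = r^{2}$
$m{\left(-324 \right)} - \left(110036 - 59682\right) = \left(-324\right)^{2} - \left(110036 - 59682\right) = 104976 - \left(110036 - 59682\right) = 104976 - 50354 = 54622$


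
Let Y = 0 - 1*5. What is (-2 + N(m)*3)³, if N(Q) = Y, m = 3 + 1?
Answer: -4913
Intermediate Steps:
Y = -5 (Y = 0 - 5 = -5)
m = 4
N(Q) = -5
(-2 + N(m)*3)³ = (-2 - 5*3)³ = (-2 - 15)³ = (-17)³ = -4913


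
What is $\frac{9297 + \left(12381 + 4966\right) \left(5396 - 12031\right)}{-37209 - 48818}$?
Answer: $\frac{115088048}{86027} \approx 1337.8$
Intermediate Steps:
$\frac{9297 + \left(12381 + 4966\right) \left(5396 - 12031\right)}{-37209 - 48818} = \frac{9297 + 17347 \left(-6635\right)}{-86027} = \left(9297 - 115097345\right) \left(- \frac{1}{86027}\right) = \left(-115088048\right) \left(- \frac{1}{86027}\right) = \frac{115088048}{86027}$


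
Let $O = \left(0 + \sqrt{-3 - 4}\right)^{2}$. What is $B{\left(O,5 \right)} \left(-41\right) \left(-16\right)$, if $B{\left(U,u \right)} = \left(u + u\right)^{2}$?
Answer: $65600$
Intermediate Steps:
$O = -7$ ($O = \left(0 + \sqrt{-7}\right)^{2} = \left(0 + i \sqrt{7}\right)^{2} = \left(i \sqrt{7}\right)^{2} = -7$)
$B{\left(U,u \right)} = 4 u^{2}$ ($B{\left(U,u \right)} = \left(2 u\right)^{2} = 4 u^{2}$)
$B{\left(O,5 \right)} \left(-41\right) \left(-16\right) = 4 \cdot 5^{2} \left(-41\right) \left(-16\right) = 4 \cdot 25 \left(-41\right) \left(-16\right) = 100 \left(-41\right) \left(-16\right) = \left(-4100\right) \left(-16\right) = 65600$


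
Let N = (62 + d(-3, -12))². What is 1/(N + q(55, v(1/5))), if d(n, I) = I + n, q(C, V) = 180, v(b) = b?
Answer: 1/2389 ≈ 0.00041859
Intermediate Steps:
N = 2209 (N = (62 + (-12 - 3))² = (62 - 15)² = 47² = 2209)
1/(N + q(55, v(1/5))) = 1/(2209 + 180) = 1/2389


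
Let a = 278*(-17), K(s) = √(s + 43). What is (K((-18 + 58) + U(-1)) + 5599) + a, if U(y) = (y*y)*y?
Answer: 873 + √82 ≈ 882.06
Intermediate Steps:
U(y) = y³ (U(y) = y²*y = y³)
K(s) = √(43 + s)
a = -4726
(K((-18 + 58) + U(-1)) + 5599) + a = (√(43 + ((-18 + 58) + (-1)³)) + 5599) - 4726 = (√(43 + (40 - 1)) + 5599) - 4726 = (√(43 + 39) + 5599) - 4726 = (√82 + 5599) - 4726 = (5599 + √82) - 4726 = 873 + √82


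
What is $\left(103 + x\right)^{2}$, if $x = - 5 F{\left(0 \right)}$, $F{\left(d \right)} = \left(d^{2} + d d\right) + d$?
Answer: $10609$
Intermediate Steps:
$F{\left(d \right)} = d + 2 d^{2}$ ($F{\left(d \right)} = \left(d^{2} + d^{2}\right) + d = 2 d^{2} + d = d + 2 d^{2}$)
$x = 0$ ($x = - 5 \cdot 0 \left(1 + 2 \cdot 0\right) = - 5 \cdot 0 \left(1 + 0\right) = - 5 \cdot 0 \cdot 1 = \left(-5\right) 0 = 0$)
$\left(103 + x\right)^{2} = \left(103 + 0\right)^{2} = 103^{2} = 10609$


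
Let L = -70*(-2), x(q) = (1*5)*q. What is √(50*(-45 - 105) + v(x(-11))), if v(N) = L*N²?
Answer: 80*√65 ≈ 644.98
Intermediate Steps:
x(q) = 5*q
L = 140
v(N) = 140*N²
√(50*(-45 - 105) + v(x(-11))) = √(50*(-45 - 105) + 140*(5*(-11))²) = √(50*(-150) + 140*(-55)²) = √(-7500 + 140*3025) = √(-7500 + 423500) = √416000 = 80*√65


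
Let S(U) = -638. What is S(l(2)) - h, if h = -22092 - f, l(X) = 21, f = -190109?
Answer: -168655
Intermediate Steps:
h = 168017 (h = -22092 - 1*(-190109) = -22092 + 190109 = 168017)
S(l(2)) - h = -638 - 1*168017 = -638 - 168017 = -168655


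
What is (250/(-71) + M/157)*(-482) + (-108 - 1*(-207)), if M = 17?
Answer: 19440279/11147 ≈ 1744.0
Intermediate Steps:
(250/(-71) + M/157)*(-482) + (-108 - 1*(-207)) = (250/(-71) + 17/157)*(-482) + (-108 - 1*(-207)) = (250*(-1/71) + 17*(1/157))*(-482) + (-108 + 207) = (-250/71 + 17/157)*(-482) + 99 = -38043/11147*(-482) + 99 = 18336726/11147 + 99 = 19440279/11147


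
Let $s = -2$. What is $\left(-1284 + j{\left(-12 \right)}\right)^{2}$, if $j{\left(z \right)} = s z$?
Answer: $1587600$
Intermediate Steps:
$j{\left(z \right)} = - 2 z$
$\left(-1284 + j{\left(-12 \right)}\right)^{2} = \left(-1284 - -24\right)^{2} = \left(-1284 + 24\right)^{2} = \left(-1260\right)^{2} = 1587600$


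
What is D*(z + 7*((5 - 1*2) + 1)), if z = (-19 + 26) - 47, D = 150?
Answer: -1800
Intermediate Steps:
z = -40 (z = 7 - 47 = -40)
D*(z + 7*((5 - 1*2) + 1)) = 150*(-40 + 7*((5 - 1*2) + 1)) = 150*(-40 + 7*((5 - 2) + 1)) = 150*(-40 + 7*(3 + 1)) = 150*(-40 + 7*4) = 150*(-40 + 28) = 150*(-12) = -1800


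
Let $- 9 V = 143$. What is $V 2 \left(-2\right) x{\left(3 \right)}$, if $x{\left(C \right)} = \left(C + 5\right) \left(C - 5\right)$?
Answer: $- \frac{9152}{9} \approx -1016.9$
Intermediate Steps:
$V = - \frac{143}{9}$ ($V = \left(- \frac{1}{9}\right) 143 = - \frac{143}{9} \approx -15.889$)
$x{\left(C \right)} = \left(-5 + C\right) \left(5 + C\right)$ ($x{\left(C \right)} = \left(5 + C\right) \left(-5 + C\right) = \left(-5 + C\right) \left(5 + C\right)$)
$V 2 \left(-2\right) x{\left(3 \right)} = - \frac{143 \cdot 2 \left(-2\right) \left(-25 + 3^{2}\right)}{9} = - \frac{143 \left(- 4 \left(-25 + 9\right)\right)}{9} = - \frac{143 \left(\left(-4\right) \left(-16\right)\right)}{9} = \left(- \frac{143}{9}\right) 64 = - \frac{9152}{9}$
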